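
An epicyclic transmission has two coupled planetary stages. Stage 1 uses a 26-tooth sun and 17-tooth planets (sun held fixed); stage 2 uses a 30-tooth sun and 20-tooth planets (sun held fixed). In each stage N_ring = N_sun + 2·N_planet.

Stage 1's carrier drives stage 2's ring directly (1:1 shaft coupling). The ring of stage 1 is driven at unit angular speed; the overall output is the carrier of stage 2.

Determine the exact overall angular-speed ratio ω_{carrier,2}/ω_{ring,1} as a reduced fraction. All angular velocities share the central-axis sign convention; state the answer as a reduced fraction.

Stage 1: N_ring = 26 + 2·17 = 60
Stage 1: 26(ω_s−ω_c) = −60(ω_r−ω_c),  ω_s=0, ω_r=1
Stage 1: 26(0−ω_c) = −60(1−ω_c)  ⇒  86ω_c = 60  ⇒  ω_c = 30/43
  ⇒ ω_c¹/ω_r¹ = 30/43
Stage 2: N_ring = 30 + 2·20 = 70
Stage 2: 30(ω_s−ω_c) = −70(ω_r−ω_c),  ω_s=0, ω_r=1
Stage 2: 30(0−ω_c) = −70(1−ω_c)  ⇒  100ω_c = 70  ⇒  ω_c = 7/10
  ⇒ ω_c²/ω_r² = 7/10
Coupling ω_r² = ω_c¹ ⇒ overall = 30/43 × 7/10 = 21/43

21/43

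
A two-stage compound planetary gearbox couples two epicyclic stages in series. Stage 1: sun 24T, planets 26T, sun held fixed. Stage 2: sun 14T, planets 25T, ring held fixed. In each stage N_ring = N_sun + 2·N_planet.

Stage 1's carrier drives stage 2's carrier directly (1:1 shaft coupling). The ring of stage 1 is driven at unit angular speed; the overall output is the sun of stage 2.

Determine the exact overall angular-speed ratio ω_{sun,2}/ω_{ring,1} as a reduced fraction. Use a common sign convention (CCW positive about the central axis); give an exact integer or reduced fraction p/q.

Stage 1: N_ring = 24 + 2·26 = 76
Stage 1: 24(ω_s−ω_c) = −76(ω_r−ω_c),  ω_s=0, ω_r=1
Stage 1: 24(0−ω_c) = −76(1−ω_c)  ⇒  100ω_c = 76  ⇒  ω_c = 19/25
  ⇒ ω_c¹/ω_r¹ = 19/25
Stage 2: N_ring = 14 + 2·25 = 64
Stage 2: 14(ω_s−ω_c) = −64(ω_r−ω_c),  ω_r=0, ω_c=1
Stage 2: ω_s = 1 − (64/14)(0−1) = 39/7
  ⇒ ω_s²/ω_c² = 39/7
Coupling ω_c² = ω_c¹ ⇒ overall = 19/25 × 39/7 = 741/175

741/175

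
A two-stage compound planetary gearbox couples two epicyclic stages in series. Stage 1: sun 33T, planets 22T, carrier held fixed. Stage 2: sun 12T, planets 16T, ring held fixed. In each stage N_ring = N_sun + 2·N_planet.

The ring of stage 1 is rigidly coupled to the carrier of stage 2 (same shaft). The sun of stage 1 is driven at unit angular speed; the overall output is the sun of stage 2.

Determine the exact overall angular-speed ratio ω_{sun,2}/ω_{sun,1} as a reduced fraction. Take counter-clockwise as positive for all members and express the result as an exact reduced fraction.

-2

Stage 1: N_ring = 33 + 2·22 = 77
Stage 1: 33(ω_s−ω_c) = −77(ω_r−ω_c),  ω_c=0, ω_s=1
Stage 1: ω_r = 0 − (33/77)(1−0) = -3/7
  ⇒ ω_r¹/ω_s¹ = -3/7
Stage 2: N_ring = 12 + 2·16 = 44
Stage 2: 12(ω_s−ω_c) = −44(ω_r−ω_c),  ω_r=0, ω_c=1
Stage 2: ω_s = 1 − (44/12)(0−1) = 14/3
  ⇒ ω_s²/ω_c² = 14/3
Coupling ω_c² = ω_r¹ ⇒ overall = -3/7 × 14/3 = -2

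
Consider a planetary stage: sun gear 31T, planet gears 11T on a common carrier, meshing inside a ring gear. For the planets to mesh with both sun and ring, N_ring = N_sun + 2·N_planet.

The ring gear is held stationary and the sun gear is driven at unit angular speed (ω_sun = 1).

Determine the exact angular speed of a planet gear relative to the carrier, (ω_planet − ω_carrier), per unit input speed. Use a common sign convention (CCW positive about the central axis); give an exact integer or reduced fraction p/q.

-1643/924

N_ring = 31 + 2·11 = 53
31(ω_s−ω_c) = −53(ω_r−ω_c),  ω_r=0, ω_s=1
31(1−ω_c) = −53(0−ω_c)  ⇒  84ω_c = 31  ⇒  ω_c = 31/84
sun–planet: 31·(1−31/84) = −11·(ω_p−ω_c)  ⇒  ω_p−ω_c = −(31/11)·(53/84) = -1643/924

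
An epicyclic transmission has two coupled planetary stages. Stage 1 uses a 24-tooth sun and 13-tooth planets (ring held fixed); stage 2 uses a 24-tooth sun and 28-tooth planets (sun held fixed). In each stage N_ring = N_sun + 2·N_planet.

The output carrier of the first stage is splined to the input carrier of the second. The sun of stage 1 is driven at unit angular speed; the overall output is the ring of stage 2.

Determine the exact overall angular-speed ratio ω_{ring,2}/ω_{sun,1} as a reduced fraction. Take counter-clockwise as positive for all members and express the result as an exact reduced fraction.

78/185

Stage 1: N_ring = 24 + 2·13 = 50
Stage 1: 24(ω_s−ω_c) = −50(ω_r−ω_c),  ω_r=0, ω_s=1
Stage 1: 24(1−ω_c) = −50(0−ω_c)  ⇒  74ω_c = 24  ⇒  ω_c = 12/37
  ⇒ ω_c¹/ω_s¹ = 12/37
Stage 2: N_ring = 24 + 2·28 = 80
Stage 2: 24(ω_s−ω_c) = −80(ω_r−ω_c),  ω_s=0, ω_c=1
Stage 2: ω_r = 1 − (24/80)(0−1) = 13/10
  ⇒ ω_r²/ω_c² = 13/10
Coupling ω_c² = ω_c¹ ⇒ overall = 12/37 × 13/10 = 78/185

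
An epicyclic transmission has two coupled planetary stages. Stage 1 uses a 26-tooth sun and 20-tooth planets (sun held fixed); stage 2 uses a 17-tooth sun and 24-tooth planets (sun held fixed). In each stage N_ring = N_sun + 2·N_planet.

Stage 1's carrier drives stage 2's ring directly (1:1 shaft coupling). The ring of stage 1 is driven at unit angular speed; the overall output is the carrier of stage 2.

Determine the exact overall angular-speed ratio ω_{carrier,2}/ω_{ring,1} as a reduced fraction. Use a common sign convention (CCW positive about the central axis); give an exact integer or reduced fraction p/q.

Stage 1: N_ring = 26 + 2·20 = 66
Stage 1: 26(ω_s−ω_c) = −66(ω_r−ω_c),  ω_s=0, ω_r=1
Stage 1: 26(0−ω_c) = −66(1−ω_c)  ⇒  92ω_c = 66  ⇒  ω_c = 33/46
  ⇒ ω_c¹/ω_r¹ = 33/46
Stage 2: N_ring = 17 + 2·24 = 65
Stage 2: 17(ω_s−ω_c) = −65(ω_r−ω_c),  ω_s=0, ω_r=1
Stage 2: 17(0−ω_c) = −65(1−ω_c)  ⇒  82ω_c = 65  ⇒  ω_c = 65/82
  ⇒ ω_c²/ω_r² = 65/82
Coupling ω_r² = ω_c¹ ⇒ overall = 33/46 × 65/82 = 2145/3772

2145/3772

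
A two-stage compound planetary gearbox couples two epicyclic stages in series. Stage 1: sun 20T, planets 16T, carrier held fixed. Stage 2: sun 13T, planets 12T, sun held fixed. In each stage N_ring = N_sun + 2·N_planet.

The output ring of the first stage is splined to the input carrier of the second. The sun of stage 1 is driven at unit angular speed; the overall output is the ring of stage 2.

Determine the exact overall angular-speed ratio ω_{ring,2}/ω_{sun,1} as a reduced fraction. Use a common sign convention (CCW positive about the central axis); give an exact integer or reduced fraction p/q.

-250/481

Stage 1: N_ring = 20 + 2·16 = 52
Stage 1: 20(ω_s−ω_c) = −52(ω_r−ω_c),  ω_c=0, ω_s=1
Stage 1: ω_r = 0 − (20/52)(1−0) = -5/13
  ⇒ ω_r¹/ω_s¹ = -5/13
Stage 2: N_ring = 13 + 2·12 = 37
Stage 2: 13(ω_s−ω_c) = −37(ω_r−ω_c),  ω_s=0, ω_c=1
Stage 2: ω_r = 1 − (13/37)(0−1) = 50/37
  ⇒ ω_r²/ω_c² = 50/37
Coupling ω_c² = ω_r¹ ⇒ overall = -5/13 × 50/37 = -250/481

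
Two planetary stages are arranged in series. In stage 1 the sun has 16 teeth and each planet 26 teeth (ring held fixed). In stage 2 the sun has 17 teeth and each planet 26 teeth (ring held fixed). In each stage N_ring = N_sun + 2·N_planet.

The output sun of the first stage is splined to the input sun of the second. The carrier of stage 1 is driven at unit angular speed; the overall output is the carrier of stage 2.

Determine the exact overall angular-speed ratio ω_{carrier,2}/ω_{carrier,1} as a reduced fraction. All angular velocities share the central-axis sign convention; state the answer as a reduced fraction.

357/344

Stage 1: N_ring = 16 + 2·26 = 68
Stage 1: 16(ω_s−ω_c) = −68(ω_r−ω_c),  ω_r=0, ω_c=1
Stage 1: ω_s = 1 − (68/16)(0−1) = 21/4
  ⇒ ω_s¹/ω_c¹ = 21/4
Stage 2: N_ring = 17 + 2·26 = 69
Stage 2: 17(ω_s−ω_c) = −69(ω_r−ω_c),  ω_r=0, ω_s=1
Stage 2: 17(1−ω_c) = −69(0−ω_c)  ⇒  86ω_c = 17  ⇒  ω_c = 17/86
  ⇒ ω_c²/ω_s² = 17/86
Coupling ω_s² = ω_s¹ ⇒ overall = 21/4 × 17/86 = 357/344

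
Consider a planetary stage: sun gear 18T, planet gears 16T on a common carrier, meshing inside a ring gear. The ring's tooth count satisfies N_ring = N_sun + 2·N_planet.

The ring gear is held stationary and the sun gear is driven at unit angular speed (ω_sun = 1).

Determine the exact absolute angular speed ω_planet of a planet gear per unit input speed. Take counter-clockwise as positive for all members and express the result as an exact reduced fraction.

-9/16

N_ring = 18 + 2·16 = 50
18(ω_s−ω_c) = −50(ω_r−ω_c),  ω_r=0, ω_s=1
18(1−ω_c) = −50(0−ω_c)  ⇒  68ω_c = 18  ⇒  ω_c = 9/34
sun–planet: 18·(1−9/34) = −16·(ω_p−ω_c)  ⇒  ω_p−ω_c = −(18/16)·(25/34) = -225/272
ω_p = 9/34 − 225/272 = -9/16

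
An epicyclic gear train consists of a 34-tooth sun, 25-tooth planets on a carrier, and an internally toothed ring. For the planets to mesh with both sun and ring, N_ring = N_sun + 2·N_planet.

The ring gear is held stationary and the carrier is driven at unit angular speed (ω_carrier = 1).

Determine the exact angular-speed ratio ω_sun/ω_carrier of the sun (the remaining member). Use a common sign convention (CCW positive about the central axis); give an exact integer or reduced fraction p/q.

N_ring = 34 + 2·25 = 84
34(ω_s−ω_c) = −84(ω_r−ω_c),  ω_r=0, ω_c=1
ω_s = 1 − (84/34)(0−1) = 59/17
ω_s/ω_c = 59/17

59/17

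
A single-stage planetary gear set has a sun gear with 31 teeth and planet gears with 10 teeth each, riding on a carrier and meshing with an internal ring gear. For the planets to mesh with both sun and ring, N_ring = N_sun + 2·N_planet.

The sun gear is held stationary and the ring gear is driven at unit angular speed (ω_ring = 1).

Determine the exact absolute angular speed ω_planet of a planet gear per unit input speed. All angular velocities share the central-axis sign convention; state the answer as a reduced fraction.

N_ring = 31 + 2·10 = 51
31(ω_s−ω_c) = −51(ω_r−ω_c),  ω_s=0, ω_r=1
31(0−ω_c) = −51(1−ω_c)  ⇒  82ω_c = 51  ⇒  ω_c = 51/82
sun–planet: 31·(0−51/82) = −10·(ω_p−ω_c)  ⇒  ω_p−ω_c = −(31/10)·(-51/82) = 1581/820
ω_p = 51/82 + 1581/820 = 51/20

51/20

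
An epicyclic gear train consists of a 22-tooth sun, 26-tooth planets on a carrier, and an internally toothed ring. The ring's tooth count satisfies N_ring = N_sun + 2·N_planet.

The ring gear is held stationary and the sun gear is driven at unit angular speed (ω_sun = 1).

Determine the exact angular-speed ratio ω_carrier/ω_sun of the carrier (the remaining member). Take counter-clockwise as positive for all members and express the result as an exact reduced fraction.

N_ring = 22 + 2·26 = 74
22(ω_s−ω_c) = −74(ω_r−ω_c),  ω_r=0, ω_s=1
22(1−ω_c) = −74(0−ω_c)  ⇒  96ω_c = 22  ⇒  ω_c = 11/48
ω_c/ω_s = 11/48

11/48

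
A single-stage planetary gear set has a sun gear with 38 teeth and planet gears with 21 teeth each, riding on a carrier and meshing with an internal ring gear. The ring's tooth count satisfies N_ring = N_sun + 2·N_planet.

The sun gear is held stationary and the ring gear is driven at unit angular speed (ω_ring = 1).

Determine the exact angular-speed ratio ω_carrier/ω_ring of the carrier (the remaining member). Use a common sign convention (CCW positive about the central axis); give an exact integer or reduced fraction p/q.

N_ring = 38 + 2·21 = 80
38(ω_s−ω_c) = −80(ω_r−ω_c),  ω_s=0, ω_r=1
38(0−ω_c) = −80(1−ω_c)  ⇒  118ω_c = 80  ⇒  ω_c = 40/59
ω_c/ω_r = 40/59

40/59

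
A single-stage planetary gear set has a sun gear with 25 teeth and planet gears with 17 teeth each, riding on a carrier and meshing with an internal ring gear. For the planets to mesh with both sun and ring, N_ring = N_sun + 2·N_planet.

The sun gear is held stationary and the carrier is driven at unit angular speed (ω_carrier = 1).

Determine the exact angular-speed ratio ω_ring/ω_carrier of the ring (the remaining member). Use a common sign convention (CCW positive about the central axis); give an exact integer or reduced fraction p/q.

N_ring = 25 + 2·17 = 59
25(ω_s−ω_c) = −59(ω_r−ω_c),  ω_s=0, ω_c=1
ω_r = 1 − (25/59)(0−1) = 84/59
ω_r/ω_c = 84/59

84/59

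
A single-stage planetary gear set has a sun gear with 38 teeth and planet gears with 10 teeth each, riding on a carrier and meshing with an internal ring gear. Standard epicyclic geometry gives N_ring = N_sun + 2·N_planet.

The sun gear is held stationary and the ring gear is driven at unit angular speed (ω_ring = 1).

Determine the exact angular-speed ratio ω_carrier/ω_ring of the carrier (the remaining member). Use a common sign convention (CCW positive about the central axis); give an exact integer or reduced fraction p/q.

29/48

N_ring = 38 + 2·10 = 58
38(ω_s−ω_c) = −58(ω_r−ω_c),  ω_s=0, ω_r=1
38(0−ω_c) = −58(1−ω_c)  ⇒  96ω_c = 58  ⇒  ω_c = 29/48
ω_c/ω_r = 29/48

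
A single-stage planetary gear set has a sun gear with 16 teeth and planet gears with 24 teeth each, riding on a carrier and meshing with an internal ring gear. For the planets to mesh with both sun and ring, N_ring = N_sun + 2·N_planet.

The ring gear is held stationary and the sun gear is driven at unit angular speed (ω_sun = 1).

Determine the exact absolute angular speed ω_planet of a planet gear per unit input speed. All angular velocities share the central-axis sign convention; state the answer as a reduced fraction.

-1/3

N_ring = 16 + 2·24 = 64
16(ω_s−ω_c) = −64(ω_r−ω_c),  ω_r=0, ω_s=1
16(1−ω_c) = −64(0−ω_c)  ⇒  80ω_c = 16  ⇒  ω_c = 1/5
sun–planet: 16·(1−1/5) = −24·(ω_p−ω_c)  ⇒  ω_p−ω_c = −(16/24)·(4/5) = -8/15
ω_p = 1/5 − 8/15 = -1/3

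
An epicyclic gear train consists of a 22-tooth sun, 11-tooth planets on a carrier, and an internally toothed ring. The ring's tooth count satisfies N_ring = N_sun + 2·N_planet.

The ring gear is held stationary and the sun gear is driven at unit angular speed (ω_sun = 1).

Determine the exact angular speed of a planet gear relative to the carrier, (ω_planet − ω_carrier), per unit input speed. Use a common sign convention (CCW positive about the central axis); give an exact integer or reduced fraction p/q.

N_ring = 22 + 2·11 = 44
22(ω_s−ω_c) = −44(ω_r−ω_c),  ω_r=0, ω_s=1
22(1−ω_c) = −44(0−ω_c)  ⇒  66ω_c = 22  ⇒  ω_c = 1/3
sun–planet: 22·(1−1/3) = −11·(ω_p−ω_c)  ⇒  ω_p−ω_c = −(22/11)·(2/3) = -4/3

-4/3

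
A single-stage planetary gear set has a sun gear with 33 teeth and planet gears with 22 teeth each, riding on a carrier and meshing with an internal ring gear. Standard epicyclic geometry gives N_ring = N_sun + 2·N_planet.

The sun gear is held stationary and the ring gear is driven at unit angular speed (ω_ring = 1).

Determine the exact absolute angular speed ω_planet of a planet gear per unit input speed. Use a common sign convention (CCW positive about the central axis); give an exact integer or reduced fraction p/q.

N_ring = 33 + 2·22 = 77
33(ω_s−ω_c) = −77(ω_r−ω_c),  ω_s=0, ω_r=1
33(0−ω_c) = −77(1−ω_c)  ⇒  110ω_c = 77  ⇒  ω_c = 7/10
sun–planet: 33·(0−7/10) = −22·(ω_p−ω_c)  ⇒  ω_p−ω_c = −(33/22)·(-7/10) = 21/20
ω_p = 7/10 + 21/20 = 7/4

7/4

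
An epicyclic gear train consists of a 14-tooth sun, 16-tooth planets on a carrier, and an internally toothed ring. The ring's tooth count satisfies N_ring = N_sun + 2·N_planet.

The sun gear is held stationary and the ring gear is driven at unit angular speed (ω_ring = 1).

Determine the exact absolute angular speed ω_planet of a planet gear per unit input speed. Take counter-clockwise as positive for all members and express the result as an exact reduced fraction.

23/16

N_ring = 14 + 2·16 = 46
14(ω_s−ω_c) = −46(ω_r−ω_c),  ω_s=0, ω_r=1
14(0−ω_c) = −46(1−ω_c)  ⇒  60ω_c = 46  ⇒  ω_c = 23/30
sun–planet: 14·(0−23/30) = −16·(ω_p−ω_c)  ⇒  ω_p−ω_c = −(14/16)·(-23/30) = 161/240
ω_p = 23/30 + 161/240 = 23/16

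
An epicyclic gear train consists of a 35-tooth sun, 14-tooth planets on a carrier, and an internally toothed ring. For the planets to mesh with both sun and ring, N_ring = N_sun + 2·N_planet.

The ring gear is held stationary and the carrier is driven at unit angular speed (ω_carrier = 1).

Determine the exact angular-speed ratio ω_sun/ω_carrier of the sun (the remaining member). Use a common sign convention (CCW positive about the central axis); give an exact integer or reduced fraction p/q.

N_ring = 35 + 2·14 = 63
35(ω_s−ω_c) = −63(ω_r−ω_c),  ω_r=0, ω_c=1
ω_s = 1 − (63/35)(0−1) = 14/5
ω_s/ω_c = 14/5

14/5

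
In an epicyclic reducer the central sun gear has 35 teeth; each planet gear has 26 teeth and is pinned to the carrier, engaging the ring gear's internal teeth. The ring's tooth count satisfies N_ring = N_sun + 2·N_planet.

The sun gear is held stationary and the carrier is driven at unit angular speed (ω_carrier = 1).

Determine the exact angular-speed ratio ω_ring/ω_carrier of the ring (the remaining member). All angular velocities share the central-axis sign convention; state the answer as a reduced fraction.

N_ring = 35 + 2·26 = 87
35(ω_s−ω_c) = −87(ω_r−ω_c),  ω_s=0, ω_c=1
ω_r = 1 − (35/87)(0−1) = 122/87
ω_r/ω_c = 122/87

122/87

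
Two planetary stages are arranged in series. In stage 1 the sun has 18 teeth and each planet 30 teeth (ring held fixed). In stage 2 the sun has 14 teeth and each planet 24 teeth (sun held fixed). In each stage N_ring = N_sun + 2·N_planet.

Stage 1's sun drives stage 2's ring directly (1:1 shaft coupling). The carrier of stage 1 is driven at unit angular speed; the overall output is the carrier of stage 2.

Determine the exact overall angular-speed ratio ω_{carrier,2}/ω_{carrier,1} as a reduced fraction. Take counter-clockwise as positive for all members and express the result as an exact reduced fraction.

Stage 1: N_ring = 18 + 2·30 = 78
Stage 1: 18(ω_s−ω_c) = −78(ω_r−ω_c),  ω_r=0, ω_c=1
Stage 1: ω_s = 1 − (78/18)(0−1) = 16/3
  ⇒ ω_s¹/ω_c¹ = 16/3
Stage 2: N_ring = 14 + 2·24 = 62
Stage 2: 14(ω_s−ω_c) = −62(ω_r−ω_c),  ω_s=0, ω_r=1
Stage 2: 14(0−ω_c) = −62(1−ω_c)  ⇒  76ω_c = 62  ⇒  ω_c = 31/38
  ⇒ ω_c²/ω_r² = 31/38
Coupling ω_r² = ω_s¹ ⇒ overall = 16/3 × 31/38 = 248/57

248/57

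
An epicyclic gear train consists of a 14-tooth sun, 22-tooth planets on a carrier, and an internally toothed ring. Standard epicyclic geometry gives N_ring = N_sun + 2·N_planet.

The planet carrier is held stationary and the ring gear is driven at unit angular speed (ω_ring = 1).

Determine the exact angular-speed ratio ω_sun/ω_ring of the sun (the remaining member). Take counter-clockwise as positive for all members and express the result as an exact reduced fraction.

-29/7

N_ring = 14 + 2·22 = 58
14(ω_s−ω_c) = −58(ω_r−ω_c),  ω_c=0, ω_r=1
ω_s = 0 − (58/14)(1−0) = -29/7
ω_s/ω_r = -29/7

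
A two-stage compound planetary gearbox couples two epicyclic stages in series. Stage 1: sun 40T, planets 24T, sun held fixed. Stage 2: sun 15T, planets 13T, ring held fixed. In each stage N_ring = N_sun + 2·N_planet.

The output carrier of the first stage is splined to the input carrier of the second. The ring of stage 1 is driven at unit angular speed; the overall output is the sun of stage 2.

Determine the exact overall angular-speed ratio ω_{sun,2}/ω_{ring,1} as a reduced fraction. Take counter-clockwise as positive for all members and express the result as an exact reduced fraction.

Stage 1: N_ring = 40 + 2·24 = 88
Stage 1: 40(ω_s−ω_c) = −88(ω_r−ω_c),  ω_s=0, ω_r=1
Stage 1: 40(0−ω_c) = −88(1−ω_c)  ⇒  128ω_c = 88  ⇒  ω_c = 11/16
  ⇒ ω_c¹/ω_r¹ = 11/16
Stage 2: N_ring = 15 + 2·13 = 41
Stage 2: 15(ω_s−ω_c) = −41(ω_r−ω_c),  ω_r=0, ω_c=1
Stage 2: ω_s = 1 − (41/15)(0−1) = 56/15
  ⇒ ω_s²/ω_c² = 56/15
Coupling ω_c² = ω_c¹ ⇒ overall = 11/16 × 56/15 = 77/30

77/30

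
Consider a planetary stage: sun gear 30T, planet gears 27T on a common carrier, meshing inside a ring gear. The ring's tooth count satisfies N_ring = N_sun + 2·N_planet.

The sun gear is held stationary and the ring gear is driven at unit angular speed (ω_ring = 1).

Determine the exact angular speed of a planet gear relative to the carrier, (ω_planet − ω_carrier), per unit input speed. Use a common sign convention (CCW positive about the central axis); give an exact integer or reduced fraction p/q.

140/171

N_ring = 30 + 2·27 = 84
30(ω_s−ω_c) = −84(ω_r−ω_c),  ω_s=0, ω_r=1
30(0−ω_c) = −84(1−ω_c)  ⇒  114ω_c = 84  ⇒  ω_c = 14/19
sun–planet: 30·(0−14/19) = −27·(ω_p−ω_c)  ⇒  ω_p−ω_c = −(30/27)·(-14/19) = 140/171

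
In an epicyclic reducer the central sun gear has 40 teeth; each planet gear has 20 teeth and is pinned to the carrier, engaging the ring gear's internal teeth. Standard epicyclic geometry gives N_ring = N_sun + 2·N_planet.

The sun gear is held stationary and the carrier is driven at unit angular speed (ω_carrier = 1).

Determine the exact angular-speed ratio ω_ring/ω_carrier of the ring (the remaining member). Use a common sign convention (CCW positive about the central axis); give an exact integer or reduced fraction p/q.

N_ring = 40 + 2·20 = 80
40(ω_s−ω_c) = −80(ω_r−ω_c),  ω_s=0, ω_c=1
ω_r = 1 − (40/80)(0−1) = 3/2
ω_r/ω_c = 3/2

3/2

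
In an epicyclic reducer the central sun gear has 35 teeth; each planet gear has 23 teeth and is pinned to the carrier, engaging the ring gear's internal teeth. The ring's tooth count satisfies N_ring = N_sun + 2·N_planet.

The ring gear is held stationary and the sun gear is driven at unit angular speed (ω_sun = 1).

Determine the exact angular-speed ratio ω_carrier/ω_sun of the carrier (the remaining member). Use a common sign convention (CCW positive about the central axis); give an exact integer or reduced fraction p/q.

N_ring = 35 + 2·23 = 81
35(ω_s−ω_c) = −81(ω_r−ω_c),  ω_r=0, ω_s=1
35(1−ω_c) = −81(0−ω_c)  ⇒  116ω_c = 35  ⇒  ω_c = 35/116
ω_c/ω_s = 35/116

35/116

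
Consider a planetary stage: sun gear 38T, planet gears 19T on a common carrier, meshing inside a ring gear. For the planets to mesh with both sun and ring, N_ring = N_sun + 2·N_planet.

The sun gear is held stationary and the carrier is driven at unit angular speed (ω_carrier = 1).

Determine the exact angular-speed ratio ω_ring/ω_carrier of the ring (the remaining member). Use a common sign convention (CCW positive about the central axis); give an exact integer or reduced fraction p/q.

N_ring = 38 + 2·19 = 76
38(ω_s−ω_c) = −76(ω_r−ω_c),  ω_s=0, ω_c=1
ω_r = 1 − (38/76)(0−1) = 3/2
ω_r/ω_c = 3/2

3/2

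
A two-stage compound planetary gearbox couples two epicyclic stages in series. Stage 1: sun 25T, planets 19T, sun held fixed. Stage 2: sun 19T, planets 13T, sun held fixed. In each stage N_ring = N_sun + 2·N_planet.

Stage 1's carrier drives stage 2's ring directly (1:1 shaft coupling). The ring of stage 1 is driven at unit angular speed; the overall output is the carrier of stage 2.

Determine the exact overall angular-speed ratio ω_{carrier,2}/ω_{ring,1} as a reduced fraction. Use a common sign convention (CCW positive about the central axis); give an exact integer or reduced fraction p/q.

Stage 1: N_ring = 25 + 2·19 = 63
Stage 1: 25(ω_s−ω_c) = −63(ω_r−ω_c),  ω_s=0, ω_r=1
Stage 1: 25(0−ω_c) = −63(1−ω_c)  ⇒  88ω_c = 63  ⇒  ω_c = 63/88
  ⇒ ω_c¹/ω_r¹ = 63/88
Stage 2: N_ring = 19 + 2·13 = 45
Stage 2: 19(ω_s−ω_c) = −45(ω_r−ω_c),  ω_s=0, ω_r=1
Stage 2: 19(0−ω_c) = −45(1−ω_c)  ⇒  64ω_c = 45  ⇒  ω_c = 45/64
  ⇒ ω_c²/ω_r² = 45/64
Coupling ω_r² = ω_c¹ ⇒ overall = 63/88 × 45/64 = 2835/5632

2835/5632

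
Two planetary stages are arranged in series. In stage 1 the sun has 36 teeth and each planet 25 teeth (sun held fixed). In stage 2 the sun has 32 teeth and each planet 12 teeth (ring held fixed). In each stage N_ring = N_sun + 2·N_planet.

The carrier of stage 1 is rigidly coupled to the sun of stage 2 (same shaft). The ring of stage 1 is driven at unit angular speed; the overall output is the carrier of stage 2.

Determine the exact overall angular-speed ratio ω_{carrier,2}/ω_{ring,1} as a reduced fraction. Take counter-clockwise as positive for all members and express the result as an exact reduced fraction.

172/671

Stage 1: N_ring = 36 + 2·25 = 86
Stage 1: 36(ω_s−ω_c) = −86(ω_r−ω_c),  ω_s=0, ω_r=1
Stage 1: 36(0−ω_c) = −86(1−ω_c)  ⇒  122ω_c = 86  ⇒  ω_c = 43/61
  ⇒ ω_c¹/ω_r¹ = 43/61
Stage 2: N_ring = 32 + 2·12 = 56
Stage 2: 32(ω_s−ω_c) = −56(ω_r−ω_c),  ω_r=0, ω_s=1
Stage 2: 32(1−ω_c) = −56(0−ω_c)  ⇒  88ω_c = 32  ⇒  ω_c = 4/11
  ⇒ ω_c²/ω_s² = 4/11
Coupling ω_s² = ω_c¹ ⇒ overall = 43/61 × 4/11 = 172/671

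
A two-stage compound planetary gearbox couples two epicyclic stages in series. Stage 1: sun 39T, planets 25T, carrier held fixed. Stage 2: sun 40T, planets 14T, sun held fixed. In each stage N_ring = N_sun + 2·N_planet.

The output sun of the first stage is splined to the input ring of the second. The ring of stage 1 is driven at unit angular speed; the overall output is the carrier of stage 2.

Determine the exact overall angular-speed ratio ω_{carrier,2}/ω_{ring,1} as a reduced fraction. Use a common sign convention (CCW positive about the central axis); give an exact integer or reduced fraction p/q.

-1513/1053

Stage 1: N_ring = 39 + 2·25 = 89
Stage 1: 39(ω_s−ω_c) = −89(ω_r−ω_c),  ω_c=0, ω_r=1
Stage 1: ω_s = 0 − (89/39)(1−0) = -89/39
  ⇒ ω_s¹/ω_r¹ = -89/39
Stage 2: N_ring = 40 + 2·14 = 68
Stage 2: 40(ω_s−ω_c) = −68(ω_r−ω_c),  ω_s=0, ω_r=1
Stage 2: 40(0−ω_c) = −68(1−ω_c)  ⇒  108ω_c = 68  ⇒  ω_c = 17/27
  ⇒ ω_c²/ω_r² = 17/27
Coupling ω_r² = ω_s¹ ⇒ overall = -89/39 × 17/27 = -1513/1053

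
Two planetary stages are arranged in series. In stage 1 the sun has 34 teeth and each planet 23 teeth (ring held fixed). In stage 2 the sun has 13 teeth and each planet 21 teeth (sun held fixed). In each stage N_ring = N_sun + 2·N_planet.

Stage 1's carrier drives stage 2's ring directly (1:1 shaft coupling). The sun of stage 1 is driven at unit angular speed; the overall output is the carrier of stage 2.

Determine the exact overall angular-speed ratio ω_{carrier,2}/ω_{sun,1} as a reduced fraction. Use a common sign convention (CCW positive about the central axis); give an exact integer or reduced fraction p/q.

Stage 1: N_ring = 34 + 2·23 = 80
Stage 1: 34(ω_s−ω_c) = −80(ω_r−ω_c),  ω_r=0, ω_s=1
Stage 1: 34(1−ω_c) = −80(0−ω_c)  ⇒  114ω_c = 34  ⇒  ω_c = 17/57
  ⇒ ω_c¹/ω_s¹ = 17/57
Stage 2: N_ring = 13 + 2·21 = 55
Stage 2: 13(ω_s−ω_c) = −55(ω_r−ω_c),  ω_s=0, ω_r=1
Stage 2: 13(0−ω_c) = −55(1−ω_c)  ⇒  68ω_c = 55  ⇒  ω_c = 55/68
  ⇒ ω_c²/ω_r² = 55/68
Coupling ω_r² = ω_c¹ ⇒ overall = 17/57 × 55/68 = 55/228

55/228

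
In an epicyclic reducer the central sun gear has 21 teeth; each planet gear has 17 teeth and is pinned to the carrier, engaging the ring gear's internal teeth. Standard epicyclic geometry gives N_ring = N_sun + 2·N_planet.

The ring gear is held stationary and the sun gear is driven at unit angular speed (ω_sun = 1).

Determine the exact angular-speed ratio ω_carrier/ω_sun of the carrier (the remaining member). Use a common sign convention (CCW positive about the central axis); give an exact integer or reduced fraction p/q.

21/76

N_ring = 21 + 2·17 = 55
21(ω_s−ω_c) = −55(ω_r−ω_c),  ω_r=0, ω_s=1
21(1−ω_c) = −55(0−ω_c)  ⇒  76ω_c = 21  ⇒  ω_c = 21/76
ω_c/ω_s = 21/76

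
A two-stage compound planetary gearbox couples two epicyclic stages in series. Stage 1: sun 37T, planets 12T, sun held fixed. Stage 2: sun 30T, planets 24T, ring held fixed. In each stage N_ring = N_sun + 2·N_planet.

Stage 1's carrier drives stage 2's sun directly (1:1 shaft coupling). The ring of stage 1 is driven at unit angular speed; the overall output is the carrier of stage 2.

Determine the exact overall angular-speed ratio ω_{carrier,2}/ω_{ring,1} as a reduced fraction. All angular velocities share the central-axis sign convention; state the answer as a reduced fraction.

305/1764

Stage 1: N_ring = 37 + 2·12 = 61
Stage 1: 37(ω_s−ω_c) = −61(ω_r−ω_c),  ω_s=0, ω_r=1
Stage 1: 37(0−ω_c) = −61(1−ω_c)  ⇒  98ω_c = 61  ⇒  ω_c = 61/98
  ⇒ ω_c¹/ω_r¹ = 61/98
Stage 2: N_ring = 30 + 2·24 = 78
Stage 2: 30(ω_s−ω_c) = −78(ω_r−ω_c),  ω_r=0, ω_s=1
Stage 2: 30(1−ω_c) = −78(0−ω_c)  ⇒  108ω_c = 30  ⇒  ω_c = 5/18
  ⇒ ω_c²/ω_s² = 5/18
Coupling ω_s² = ω_c¹ ⇒ overall = 61/98 × 5/18 = 305/1764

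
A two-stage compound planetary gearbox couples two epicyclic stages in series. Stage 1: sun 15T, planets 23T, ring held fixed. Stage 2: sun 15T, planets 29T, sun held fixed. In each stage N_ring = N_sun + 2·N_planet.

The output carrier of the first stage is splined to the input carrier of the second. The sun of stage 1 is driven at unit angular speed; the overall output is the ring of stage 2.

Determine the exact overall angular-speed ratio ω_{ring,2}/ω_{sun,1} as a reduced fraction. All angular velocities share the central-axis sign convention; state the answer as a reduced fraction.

330/1387

Stage 1: N_ring = 15 + 2·23 = 61
Stage 1: 15(ω_s−ω_c) = −61(ω_r−ω_c),  ω_r=0, ω_s=1
Stage 1: 15(1−ω_c) = −61(0−ω_c)  ⇒  76ω_c = 15  ⇒  ω_c = 15/76
  ⇒ ω_c¹/ω_s¹ = 15/76
Stage 2: N_ring = 15 + 2·29 = 73
Stage 2: 15(ω_s−ω_c) = −73(ω_r−ω_c),  ω_s=0, ω_c=1
Stage 2: ω_r = 1 − (15/73)(0−1) = 88/73
  ⇒ ω_r²/ω_c² = 88/73
Coupling ω_c² = ω_c¹ ⇒ overall = 15/76 × 88/73 = 330/1387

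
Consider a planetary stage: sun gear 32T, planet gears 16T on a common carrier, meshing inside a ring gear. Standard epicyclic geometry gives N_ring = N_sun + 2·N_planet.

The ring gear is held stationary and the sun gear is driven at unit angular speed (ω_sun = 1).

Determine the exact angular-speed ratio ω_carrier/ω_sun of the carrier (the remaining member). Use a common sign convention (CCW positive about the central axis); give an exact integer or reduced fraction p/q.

N_ring = 32 + 2·16 = 64
32(ω_s−ω_c) = −64(ω_r−ω_c),  ω_r=0, ω_s=1
32(1−ω_c) = −64(0−ω_c)  ⇒  96ω_c = 32  ⇒  ω_c = 1/3
ω_c/ω_s = 1/3

1/3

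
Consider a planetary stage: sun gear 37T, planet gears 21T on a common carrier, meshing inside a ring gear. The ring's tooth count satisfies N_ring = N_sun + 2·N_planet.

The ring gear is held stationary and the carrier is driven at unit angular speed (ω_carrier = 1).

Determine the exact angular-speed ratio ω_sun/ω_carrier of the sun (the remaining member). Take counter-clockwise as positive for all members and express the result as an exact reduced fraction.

N_ring = 37 + 2·21 = 79
37(ω_s−ω_c) = −79(ω_r−ω_c),  ω_r=0, ω_c=1
ω_s = 1 − (79/37)(0−1) = 116/37
ω_s/ω_c = 116/37

116/37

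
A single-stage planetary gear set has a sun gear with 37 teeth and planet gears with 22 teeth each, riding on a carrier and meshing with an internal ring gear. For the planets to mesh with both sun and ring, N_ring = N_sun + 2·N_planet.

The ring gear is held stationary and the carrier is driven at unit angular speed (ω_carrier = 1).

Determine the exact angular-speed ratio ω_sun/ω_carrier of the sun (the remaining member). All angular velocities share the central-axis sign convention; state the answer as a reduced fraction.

N_ring = 37 + 2·22 = 81
37(ω_s−ω_c) = −81(ω_r−ω_c),  ω_r=0, ω_c=1
ω_s = 1 − (81/37)(0−1) = 118/37
ω_s/ω_c = 118/37

118/37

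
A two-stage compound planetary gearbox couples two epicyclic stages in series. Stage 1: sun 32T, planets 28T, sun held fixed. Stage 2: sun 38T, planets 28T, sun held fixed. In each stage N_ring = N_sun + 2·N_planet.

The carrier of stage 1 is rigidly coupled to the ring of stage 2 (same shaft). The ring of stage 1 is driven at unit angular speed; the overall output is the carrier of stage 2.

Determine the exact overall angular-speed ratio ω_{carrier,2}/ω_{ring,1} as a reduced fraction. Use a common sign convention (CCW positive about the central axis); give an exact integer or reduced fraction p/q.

47/90

Stage 1: N_ring = 32 + 2·28 = 88
Stage 1: 32(ω_s−ω_c) = −88(ω_r−ω_c),  ω_s=0, ω_r=1
Stage 1: 32(0−ω_c) = −88(1−ω_c)  ⇒  120ω_c = 88  ⇒  ω_c = 11/15
  ⇒ ω_c¹/ω_r¹ = 11/15
Stage 2: N_ring = 38 + 2·28 = 94
Stage 2: 38(ω_s−ω_c) = −94(ω_r−ω_c),  ω_s=0, ω_r=1
Stage 2: 38(0−ω_c) = −94(1−ω_c)  ⇒  132ω_c = 94  ⇒  ω_c = 47/66
  ⇒ ω_c²/ω_r² = 47/66
Coupling ω_r² = ω_c¹ ⇒ overall = 11/15 × 47/66 = 47/90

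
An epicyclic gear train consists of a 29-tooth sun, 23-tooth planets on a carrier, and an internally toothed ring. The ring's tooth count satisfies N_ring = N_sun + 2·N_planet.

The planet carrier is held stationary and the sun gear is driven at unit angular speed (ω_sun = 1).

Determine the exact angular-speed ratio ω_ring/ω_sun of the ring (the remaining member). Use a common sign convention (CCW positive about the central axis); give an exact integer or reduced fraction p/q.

N_ring = 29 + 2·23 = 75
29(ω_s−ω_c) = −75(ω_r−ω_c),  ω_c=0, ω_s=1
ω_r = 0 − (29/75)(1−0) = -29/75
ω_r/ω_s = -29/75

-29/75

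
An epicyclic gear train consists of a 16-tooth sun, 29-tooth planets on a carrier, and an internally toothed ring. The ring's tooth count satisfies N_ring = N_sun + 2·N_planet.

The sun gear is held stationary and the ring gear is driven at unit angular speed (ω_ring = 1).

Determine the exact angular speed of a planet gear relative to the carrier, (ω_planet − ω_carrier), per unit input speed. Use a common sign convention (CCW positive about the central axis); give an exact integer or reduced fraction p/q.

N_ring = 16 + 2·29 = 74
16(ω_s−ω_c) = −74(ω_r−ω_c),  ω_s=0, ω_r=1
16(0−ω_c) = −74(1−ω_c)  ⇒  90ω_c = 74  ⇒  ω_c = 37/45
sun–planet: 16·(0−37/45) = −29·(ω_p−ω_c)  ⇒  ω_p−ω_c = −(16/29)·(-37/45) = 592/1305

592/1305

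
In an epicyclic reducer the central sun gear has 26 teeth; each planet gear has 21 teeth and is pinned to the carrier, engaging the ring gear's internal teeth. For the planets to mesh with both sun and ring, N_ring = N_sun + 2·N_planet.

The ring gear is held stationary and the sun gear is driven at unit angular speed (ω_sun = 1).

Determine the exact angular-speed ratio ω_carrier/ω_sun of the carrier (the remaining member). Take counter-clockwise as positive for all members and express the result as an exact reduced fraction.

13/47

N_ring = 26 + 2·21 = 68
26(ω_s−ω_c) = −68(ω_r−ω_c),  ω_r=0, ω_s=1
26(1−ω_c) = −68(0−ω_c)  ⇒  94ω_c = 26  ⇒  ω_c = 13/47
ω_c/ω_s = 13/47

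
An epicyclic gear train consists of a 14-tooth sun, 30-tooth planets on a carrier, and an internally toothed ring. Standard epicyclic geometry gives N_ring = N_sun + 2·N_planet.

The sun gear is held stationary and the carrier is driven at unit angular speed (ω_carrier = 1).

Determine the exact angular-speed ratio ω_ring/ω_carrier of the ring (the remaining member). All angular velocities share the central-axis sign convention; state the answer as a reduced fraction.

N_ring = 14 + 2·30 = 74
14(ω_s−ω_c) = −74(ω_r−ω_c),  ω_s=0, ω_c=1
ω_r = 1 − (14/74)(0−1) = 44/37
ω_r/ω_c = 44/37

44/37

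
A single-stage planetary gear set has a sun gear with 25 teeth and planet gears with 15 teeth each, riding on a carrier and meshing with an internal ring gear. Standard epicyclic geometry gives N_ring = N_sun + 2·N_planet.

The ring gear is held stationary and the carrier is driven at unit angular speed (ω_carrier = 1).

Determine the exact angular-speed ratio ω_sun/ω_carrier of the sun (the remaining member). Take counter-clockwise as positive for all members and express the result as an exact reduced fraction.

N_ring = 25 + 2·15 = 55
25(ω_s−ω_c) = −55(ω_r−ω_c),  ω_r=0, ω_c=1
ω_s = 1 − (55/25)(0−1) = 16/5
ω_s/ω_c = 16/5

16/5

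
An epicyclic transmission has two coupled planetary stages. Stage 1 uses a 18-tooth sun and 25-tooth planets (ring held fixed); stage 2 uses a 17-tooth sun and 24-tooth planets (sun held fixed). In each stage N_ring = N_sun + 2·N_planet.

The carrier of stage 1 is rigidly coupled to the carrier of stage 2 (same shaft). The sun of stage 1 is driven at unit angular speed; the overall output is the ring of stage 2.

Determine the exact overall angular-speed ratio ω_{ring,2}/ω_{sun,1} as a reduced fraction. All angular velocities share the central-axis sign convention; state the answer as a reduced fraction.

738/2795

Stage 1: N_ring = 18 + 2·25 = 68
Stage 1: 18(ω_s−ω_c) = −68(ω_r−ω_c),  ω_r=0, ω_s=1
Stage 1: 18(1−ω_c) = −68(0−ω_c)  ⇒  86ω_c = 18  ⇒  ω_c = 9/43
  ⇒ ω_c¹/ω_s¹ = 9/43
Stage 2: N_ring = 17 + 2·24 = 65
Stage 2: 17(ω_s−ω_c) = −65(ω_r−ω_c),  ω_s=0, ω_c=1
Stage 2: ω_r = 1 − (17/65)(0−1) = 82/65
  ⇒ ω_r²/ω_c² = 82/65
Coupling ω_c² = ω_c¹ ⇒ overall = 9/43 × 82/65 = 738/2795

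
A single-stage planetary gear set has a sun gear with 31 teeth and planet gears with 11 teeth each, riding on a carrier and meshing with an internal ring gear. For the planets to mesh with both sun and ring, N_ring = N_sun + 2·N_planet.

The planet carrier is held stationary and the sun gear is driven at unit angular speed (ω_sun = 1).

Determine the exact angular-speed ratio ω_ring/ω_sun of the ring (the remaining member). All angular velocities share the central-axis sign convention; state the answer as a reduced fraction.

-31/53

N_ring = 31 + 2·11 = 53
31(ω_s−ω_c) = −53(ω_r−ω_c),  ω_c=0, ω_s=1
ω_r = 0 − (31/53)(1−0) = -31/53
ω_r/ω_s = -31/53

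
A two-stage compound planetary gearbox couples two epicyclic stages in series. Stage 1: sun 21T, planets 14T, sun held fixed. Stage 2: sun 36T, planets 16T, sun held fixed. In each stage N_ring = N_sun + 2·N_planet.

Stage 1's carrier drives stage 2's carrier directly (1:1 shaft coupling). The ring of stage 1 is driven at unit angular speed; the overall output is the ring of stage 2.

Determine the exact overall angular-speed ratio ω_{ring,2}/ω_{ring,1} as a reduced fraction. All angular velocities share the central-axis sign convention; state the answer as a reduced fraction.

91/85

Stage 1: N_ring = 21 + 2·14 = 49
Stage 1: 21(ω_s−ω_c) = −49(ω_r−ω_c),  ω_s=0, ω_r=1
Stage 1: 21(0−ω_c) = −49(1−ω_c)  ⇒  70ω_c = 49  ⇒  ω_c = 7/10
  ⇒ ω_c¹/ω_r¹ = 7/10
Stage 2: N_ring = 36 + 2·16 = 68
Stage 2: 36(ω_s−ω_c) = −68(ω_r−ω_c),  ω_s=0, ω_c=1
Stage 2: ω_r = 1 − (36/68)(0−1) = 26/17
  ⇒ ω_r²/ω_c² = 26/17
Coupling ω_c² = ω_c¹ ⇒ overall = 7/10 × 26/17 = 91/85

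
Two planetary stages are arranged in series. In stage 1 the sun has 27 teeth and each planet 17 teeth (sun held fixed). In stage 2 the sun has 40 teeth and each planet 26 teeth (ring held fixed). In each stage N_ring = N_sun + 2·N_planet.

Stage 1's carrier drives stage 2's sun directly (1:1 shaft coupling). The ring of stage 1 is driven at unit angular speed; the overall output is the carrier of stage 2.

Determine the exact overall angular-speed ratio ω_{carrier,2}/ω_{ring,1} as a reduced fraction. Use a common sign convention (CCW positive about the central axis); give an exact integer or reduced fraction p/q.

Stage 1: N_ring = 27 + 2·17 = 61
Stage 1: 27(ω_s−ω_c) = −61(ω_r−ω_c),  ω_s=0, ω_r=1
Stage 1: 27(0−ω_c) = −61(1−ω_c)  ⇒  88ω_c = 61  ⇒  ω_c = 61/88
  ⇒ ω_c¹/ω_r¹ = 61/88
Stage 2: N_ring = 40 + 2·26 = 92
Stage 2: 40(ω_s−ω_c) = −92(ω_r−ω_c),  ω_r=0, ω_s=1
Stage 2: 40(1−ω_c) = −92(0−ω_c)  ⇒  132ω_c = 40  ⇒  ω_c = 10/33
  ⇒ ω_c²/ω_s² = 10/33
Coupling ω_s² = ω_c¹ ⇒ overall = 61/88 × 10/33 = 305/1452

305/1452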